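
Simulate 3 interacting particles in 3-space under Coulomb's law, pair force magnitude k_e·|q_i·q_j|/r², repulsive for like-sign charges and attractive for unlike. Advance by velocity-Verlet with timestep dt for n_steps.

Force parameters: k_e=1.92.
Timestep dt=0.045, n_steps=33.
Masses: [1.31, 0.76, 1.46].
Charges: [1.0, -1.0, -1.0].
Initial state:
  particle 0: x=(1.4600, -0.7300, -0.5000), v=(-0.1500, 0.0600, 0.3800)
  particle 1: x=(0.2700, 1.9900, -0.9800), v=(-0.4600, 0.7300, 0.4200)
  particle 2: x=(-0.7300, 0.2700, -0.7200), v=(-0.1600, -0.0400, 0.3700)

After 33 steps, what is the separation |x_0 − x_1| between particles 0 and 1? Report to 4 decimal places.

3.8508

step 0: x0=(1.4600, -0.7300, -0.5000) x1=(0.2700, 1.9900, -0.9800) x2=(-0.7300, 0.2700, -0.7200)
step 1: x0=(1.4530, -0.7270, -0.4829) x1=(0.2497, 2.0231, -0.9611) x2=(-0.7372, 0.2678, -0.7033)
step 2: x0=(1.4453, -0.7236, -0.4660) x1=(0.2303, 2.0568, -0.9423) x2=(-0.7442, 0.2649, -0.6864)
step 3: x0=(1.4371, -0.7196, -0.4491) x1=(0.2116, 2.0911, -0.9236) x2=(-0.7512, 0.2612, -0.6695)
step 4: x0=(1.4283, -0.7152, -0.4324) x1=(0.1937, 2.1260, -0.9050) x2=(-0.7580, 0.2568, -0.6524)
step 5: x0=(1.4189, -0.7103, -0.4157) x1=(0.1765, 2.1613, -0.8864) x2=(-0.7646, 0.2517, -0.6352)
step 6: x0=(1.4089, -0.7049, -0.3991) x1=(0.1600, 2.1972, -0.8678) x2=(-0.7711, 0.2459, -0.6179)
step 7: x0=(1.3983, -0.6990, -0.3826) x1=(0.1442, 2.2336, -0.8493) x2=(-0.7774, 0.2395, -0.6005)
step 8: x0=(1.3872, -0.6927, -0.3662) x1=(0.1290, 2.2705, -0.8308) x2=(-0.7835, 0.2323, -0.5830)
step 9: x0=(1.3754, -0.6859, -0.3499) x1=(0.1144, 2.3079, -0.8124) x2=(-0.7894, 0.2244, -0.5654)
step 10: x0=(1.3631, -0.6787, -0.3337) x1=(0.1003, 2.3458, -0.7941) x2=(-0.7950, 0.2160, -0.5477)
step 11: x0=(1.3501, -0.6710, -0.3176) x1=(0.0868, 2.3841, -0.7757) x2=(-0.8004, 0.2068, -0.5299)
step 12: x0=(1.3366, -0.6628, -0.3015) x1=(0.0739, 2.4228, -0.7574) x2=(-0.8055, 0.1971, -0.5120)
step 13: x0=(1.3224, -0.6542, -0.2855) x1=(0.0614, 2.4619, -0.7392) x2=(-0.8104, 0.1867, -0.4940)
step 14: x0=(1.3076, -0.6452, -0.2697) x1=(0.0494, 2.5014, -0.7209) x2=(-0.8149, 0.1758, -0.4759)
step 15: x0=(1.2922, -0.6357, -0.2539) x1=(0.0378, 2.5413, -0.7027) x2=(-0.8191, 0.1643, -0.4577)
step 16: x0=(1.2762, -0.6258, -0.2382) x1=(0.0266, 2.5815, -0.6845) x2=(-0.8229, 0.1522, -0.4395)
step 17: x0=(1.2596, -0.6154, -0.2225) x1=(0.0159, 2.6220, -0.6663) x2=(-0.8264, 0.1395, -0.4211)
step 18: x0=(1.2422, -0.6047, -0.2070) x1=(0.0055, 2.6629, -0.6481) x2=(-0.8295, 0.1263, -0.4027)
step 19: x0=(1.2243, -0.5935, -0.1915) x1=(-0.0044, 2.7040, -0.6300) x2=(-0.8322, 0.1126, -0.3842)
step 20: x0=(1.2056, -0.5818, -0.1761) x1=(-0.0141, 2.7454, -0.6118) x2=(-0.8345, 0.0983, -0.3656)
step 21: x0=(1.1863, -0.5698, -0.1609) x1=(-0.0234, 2.7871, -0.5937) x2=(-0.8364, 0.0835, -0.3469)
step 22: x0=(1.1663, -0.5574, -0.1457) x1=(-0.0324, 2.8290, -0.5755) x2=(-0.8378, 0.0683, -0.3282)
step 23: x0=(1.1456, -0.5445, -0.1305) x1=(-0.0411, 2.8711, -0.5574) x2=(-0.8387, 0.0525, -0.3094)
step 24: x0=(1.1241, -0.5312, -0.1155) x1=(-0.0495, 2.9134, -0.5393) x2=(-0.8391, 0.0363, -0.2905)
step 25: x0=(1.1019, -0.5176, -0.1005) x1=(-0.0576, 2.9559, -0.5212) x2=(-0.8390, 0.0196, -0.2715)
step 26: x0=(1.0790, -0.5035, -0.0857) x1=(-0.0655, 2.9986, -0.5031) x2=(-0.8383, 0.0025, -0.2524)
step 27: x0=(1.0552, -0.4890, -0.0709) x1=(-0.0731, 3.0415, -0.4850) x2=(-0.8371, -0.0150, -0.2333)
step 28: x0=(1.0307, -0.4742, -0.0562) x1=(-0.0805, 3.0845, -0.4668) x2=(-0.8352, -0.0330, -0.2140)
step 29: x0=(1.0053, -0.4590, -0.0416) x1=(-0.0877, 3.1276, -0.4487) x2=(-0.8327, -0.0514, -0.1947)
step 30: x0=(0.9790, -0.4433, -0.0271) x1=(-0.0946, 3.1709, -0.4306) x2=(-0.8295, -0.0702, -0.1753)
step 31: x0=(0.9518, -0.4274, -0.0127) x1=(-0.1014, 3.2142, -0.4125) x2=(-0.8257, -0.0894, -0.1559)
step 32: x0=(0.9237, -0.4110, 0.0016) x1=(-0.1080, 3.2577, -0.3944) x2=(-0.8211, -0.1090, -0.1363)
step 33: x0=(0.8946, -0.3943, 0.0159) x1=(-0.1143, 3.3012, -0.3762) x2=(-0.8157, -0.1289, -0.1167)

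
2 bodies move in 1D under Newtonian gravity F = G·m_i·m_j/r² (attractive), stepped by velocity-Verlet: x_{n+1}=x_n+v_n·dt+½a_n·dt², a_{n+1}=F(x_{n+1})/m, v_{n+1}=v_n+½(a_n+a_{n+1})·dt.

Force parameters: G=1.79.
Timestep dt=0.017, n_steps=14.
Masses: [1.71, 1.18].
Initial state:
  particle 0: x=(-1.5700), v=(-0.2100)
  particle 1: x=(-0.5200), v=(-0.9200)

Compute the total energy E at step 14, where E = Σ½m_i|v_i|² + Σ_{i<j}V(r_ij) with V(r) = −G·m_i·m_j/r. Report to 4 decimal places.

step 0: x0=(-1.5700) x1=(-0.5200)
step 1: x0=(-1.5733) x1=(-0.5360)
step 2: x0=(-1.5760) x1=(-0.5529)
step 3: x0=(-1.5782) x1=(-0.5706)
step 4: x0=(-1.5797) x1=(-0.5892)
step 5: x0=(-1.5806) x1=(-0.6087)
step 6: x0=(-1.5809) x1=(-0.6291)
step 7: x0=(-1.5805) x1=(-0.6505)
step 8: x0=(-1.5794) x1=(-0.6729)
step 9: x0=(-1.5775) x1=(-0.6964)
step 10: x0=(-1.5749) x1=(-0.7210)
step 11: x0=(-1.5714) x1=(-0.7469)
step 12: x0=(-1.5671) x1=(-0.7740)
step 13: x0=(-1.5617) x1=(-0.8026)
step 14: x0=(-1.5553) x1=(-0.8327)
step 0 velocities: v0=(-0.2100) v1=(-0.9200)
step 0: KE=0.5371, PE=-3.4399, E=-2.9028
step 14 velocities: v0=(0.4109) v1=(-1.8198)
step 14: KE=2.0981, PE=-4.9981, E=-2.8999

-2.8999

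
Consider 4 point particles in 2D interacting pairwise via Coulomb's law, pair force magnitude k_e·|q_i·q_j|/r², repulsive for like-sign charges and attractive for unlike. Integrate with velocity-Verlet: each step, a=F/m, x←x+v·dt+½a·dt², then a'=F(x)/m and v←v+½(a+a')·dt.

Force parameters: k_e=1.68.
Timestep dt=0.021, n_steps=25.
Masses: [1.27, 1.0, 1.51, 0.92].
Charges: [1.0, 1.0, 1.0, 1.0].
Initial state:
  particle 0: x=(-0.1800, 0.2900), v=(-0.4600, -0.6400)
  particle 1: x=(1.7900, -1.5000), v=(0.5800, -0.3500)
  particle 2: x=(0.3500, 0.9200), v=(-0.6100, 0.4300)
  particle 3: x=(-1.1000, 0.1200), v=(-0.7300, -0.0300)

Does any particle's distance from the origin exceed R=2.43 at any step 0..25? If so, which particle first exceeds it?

yes, particle 1

step 0: x0=(-0.1800, 0.2900) x1=(1.7900, -1.5000) x2=(0.3500, 0.9200) x3=(-1.1000, 0.1200)
step 1: x0=(-0.1896, 0.2763) x1=(1.8023, -1.5074) x2=(0.3375, 0.9294) x3=(-1.1159, 0.1192)
step 2: x0=(-0.1992, 0.2622) x1=(1.8147, -1.5151) x2=(0.3255, 0.9394) x3=(-1.1331, 0.1182)
step 3: x0=(-0.2087, 0.2475) x1=(1.8274, -1.5229) x2=(0.3141, 0.9502) x3=(-1.1515, 0.1169)
step 4: x0=(-0.2180, 0.2324) x1=(1.8402, -1.5308) x2=(0.3032, 0.9615) x3=(-1.1710, 0.1154)
step 5: x0=(-0.2272, 0.2169) x1=(1.8532, -1.5390) x2=(0.2927, 0.9735) x3=(-1.1917, 0.1137)
step 6: x0=(-0.2363, 0.2008) x1=(1.8663, -1.5473) x2=(0.2827, 0.9861) x3=(-1.2136, 0.1118)
step 7: x0=(-0.2451, 0.1844) x1=(1.8797, -1.5557) x2=(0.2731, 0.9993) x3=(-1.2366, 0.1097)
step 8: x0=(-0.2538, 0.1675) x1=(1.8932, -1.5644) x2=(0.2640, 1.0131) x3=(-1.2607, 0.1075)
step 9: x0=(-0.2623, 0.1501) x1=(1.9069, -1.5732) x2=(0.2551, 1.0274) x3=(-1.2858, 0.1051)
step 10: x0=(-0.2705, 0.1324) x1=(1.9207, -1.5821) x2=(0.2466, 1.0423) x3=(-1.3120, 0.1026)
step 11: x0=(-0.2785, 0.1143) x1=(1.9347, -1.5912) x2=(0.2385, 1.0577) x3=(-1.3392, 0.0999)
step 12: x0=(-0.2864, 0.0957) x1=(1.9489, -1.6004) x2=(0.2306, 1.0735) x3=(-1.3674, 0.0972)
step 13: x0=(-0.2940, 0.0768) x1=(1.9633, -1.6098) x2=(0.2230, 1.0898) x3=(-1.3965, 0.0943)
step 14: x0=(-0.3013, 0.0576) x1=(1.9778, -1.6193) x2=(0.2157, 1.1066) x3=(-1.4265, 0.0914)
step 15: x0=(-0.3085, 0.0379) x1=(1.9924, -1.6290) x2=(0.2086, 1.1238) x3=(-1.4573, 0.0884)
step 16: x0=(-0.3155, 0.0180) x1=(2.0072, -1.6387) x2=(0.2018, 1.1414) x3=(-1.4890, 0.0853)
step 17: x0=(-0.3222, -0.0023) x1=(2.0222, -1.6487) x2=(0.1951, 1.1594) x3=(-1.5215, 0.0822)
step 18: x0=(-0.3288, -0.0229) x1=(2.0373, -1.6587) x2=(0.1887, 1.1778) x3=(-1.5548, 0.0791)
step 19: x0=(-0.3352, -0.0438) x1=(2.0526, -1.6689) x2=(0.1825, 1.1965) x3=(-1.5888, 0.0759)
step 20: x0=(-0.3414, -0.0650) x1=(2.0680, -1.6792) x2=(0.1764, 1.2156) x3=(-1.6235, 0.0727)
step 21: x0=(-0.3474, -0.0865) x1=(2.0836, -1.6896) x2=(0.1705, 1.2350) x3=(-1.6589, 0.0694)
step 22: x0=(-0.3532, -0.1083) x1=(2.0993, -1.7001) x2=(0.1648, 1.2548) x3=(-1.6949, 0.0662)
step 23: x0=(-0.3589, -0.1303) x1=(2.1152, -1.7107) x2=(0.1591, 1.2748) x3=(-1.7316, 0.0629)
step 24: x0=(-0.3644, -0.1526) x1=(2.1312, -1.7215) x2=(0.1537, 1.2951) x3=(-1.7688, 0.0596)
step 25: x0=(-0.3698, -0.1751) x1=(2.1473, -1.7324) x2=(0.1483, 1.3157) x3=(-1.8066, 0.0563)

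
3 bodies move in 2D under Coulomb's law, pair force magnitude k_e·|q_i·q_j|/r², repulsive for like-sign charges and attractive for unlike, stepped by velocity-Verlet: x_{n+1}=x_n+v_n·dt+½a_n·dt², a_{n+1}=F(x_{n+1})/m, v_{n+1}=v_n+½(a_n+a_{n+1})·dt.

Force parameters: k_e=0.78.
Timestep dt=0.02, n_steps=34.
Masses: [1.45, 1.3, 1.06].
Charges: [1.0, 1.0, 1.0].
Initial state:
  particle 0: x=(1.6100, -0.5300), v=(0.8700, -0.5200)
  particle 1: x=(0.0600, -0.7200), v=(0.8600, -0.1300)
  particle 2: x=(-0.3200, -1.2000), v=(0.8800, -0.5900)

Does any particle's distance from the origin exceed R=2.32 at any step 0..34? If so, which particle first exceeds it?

step 0: x0=(1.6100, -0.5300) x1=(0.0600, -0.7200) x2=(-0.3200, -1.2000)
step 1: x0=(1.6275, -0.5404) x1=(0.0773, -0.7224) x2=(-0.3027, -1.2121)
step 2: x0=(1.6451, -0.5507) x1=(0.0950, -0.7242) x2=(-0.2859, -1.2249)
step 3: x0=(1.6628, -0.5611) x1=(0.1129, -0.7256) x2=(-0.2696, -1.2382)
step 4: x0=(1.6807, -0.5714) x1=(0.1310, -0.7266) x2=(-0.2538, -1.2522)
step 5: x0=(1.6987, -0.5817) x1=(0.1494, -0.7271) x2=(-0.2385, -1.2667)
step 6: x0=(1.7169, -0.5919) x1=(0.1680, -0.7271) x2=(-0.2237, -1.2818)
step 7: x0=(1.7351, -0.6021) x1=(0.1869, -0.7268) x2=(-0.2093, -1.2975)
step 8: x0=(1.7536, -0.6124) x1=(0.2059, -0.7260) x2=(-0.1953, -1.3137)
step 9: x0=(1.7721, -0.6225) x1=(0.2250, -0.7249) x2=(-0.1817, -1.3304)
step 10: x0=(1.7908, -0.6327) x1=(0.2443, -0.7234) x2=(-0.1685, -1.3475)
step 11: x0=(1.8097, -0.6428) x1=(0.2638, -0.7215) x2=(-0.1556, -1.3652)
step 12: x0=(1.8286, -0.6529) x1=(0.2834, -0.7193) x2=(-0.1430, -1.3832)
step 13: x0=(1.8477, -0.6630) x1=(0.3030, -0.7168) x2=(-0.1308, -1.4017)
step 14: x0=(1.8670, -0.6731) x1=(0.3228, -0.7140) x2=(-0.1189, -1.4206)
step 15: x0=(1.8863, -0.6832) x1=(0.3427, -0.7109) x2=(-0.1073, -1.4399)
step 16: x0=(1.9058, -0.6932) x1=(0.3626, -0.7075) x2=(-0.0959, -1.4595)
step 17: x0=(1.9255, -0.7032) x1=(0.3826, -0.7039) x2=(-0.0848, -1.4795)
step 18: x0=(1.9453, -0.7132) x1=(0.4027, -0.7000) x2=(-0.0739, -1.4998)
step 19: x0=(1.9652, -0.7232) x1=(0.4227, -0.6958) x2=(-0.0633, -1.5204)
step 20: x0=(1.9852, -0.7332) x1=(0.4429, -0.6915) x2=(-0.0529, -1.5414)
step 21: x0=(2.0054, -0.7432) x1=(0.4630, -0.6869) x2=(-0.0427, -1.5626)
step 22: x0=(2.0257, -0.7531) x1=(0.4831, -0.6821) x2=(-0.0327, -1.5841)
step 23: x0=(2.0461, -0.7630) x1=(0.5033, -0.6771) x2=(-0.0229, -1.6058)
step 24: x0=(2.0667, -0.7730) x1=(0.5235, -0.6719) x2=(-0.0132, -1.6278)
step 25: x0=(2.0874, -0.7829) x1=(0.5436, -0.6666) x2=(-0.0038, -1.6500)
step 26: x0=(2.1082, -0.7928) x1=(0.5638, -0.6610) x2=(0.0055, -1.6725)
step 27: x0=(2.1292, -0.8027) x1=(0.5840, -0.6553) x2=(0.0146, -1.6951)
step 28: x0=(2.1502, -0.8125) x1=(0.6041, -0.6495) x2=(0.0236, -1.7180)
step 29: x0=(2.1714, -0.8224) x1=(0.6242, -0.6435) x2=(0.0325, -1.7411)
step 30: x0=(2.1928, -0.8323) x1=(0.6443, -0.6373) x2=(0.0412, -1.7643)
step 31: x0=(2.2142, -0.8422) x1=(0.6643, -0.6310) x2=(0.0497, -1.7878)
step 32: x0=(2.2358, -0.8520) x1=(0.6844, -0.6246) x2=(0.0581, -1.8114)
step 33: x0=(2.2575, -0.8619) x1=(0.7043, -0.6180) x2=(0.0664, -1.8351)
step 34: x0=(2.2793, -0.8718) x1=(0.7243, -0.6113) x2=(0.0746, -1.8591)

yes, particle 0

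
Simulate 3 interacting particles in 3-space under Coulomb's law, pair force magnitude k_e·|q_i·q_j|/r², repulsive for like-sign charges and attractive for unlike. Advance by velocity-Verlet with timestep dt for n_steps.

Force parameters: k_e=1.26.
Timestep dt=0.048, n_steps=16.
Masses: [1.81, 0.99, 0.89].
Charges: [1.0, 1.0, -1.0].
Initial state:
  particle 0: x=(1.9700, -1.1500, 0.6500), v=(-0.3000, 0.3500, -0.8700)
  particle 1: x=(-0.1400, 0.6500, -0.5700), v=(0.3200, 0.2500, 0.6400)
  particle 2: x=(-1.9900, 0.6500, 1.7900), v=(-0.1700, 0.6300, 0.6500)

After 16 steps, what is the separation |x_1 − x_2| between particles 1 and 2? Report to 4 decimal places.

3.1463

step 0: x0=(1.9700, -1.1500, 0.6500) x1=(-0.1400, 0.6500, -0.5700) x2=(-1.9900, 0.6500, 1.7900)
step 1: x0=(1.9556, -1.1332, 0.6083) x1=(-0.1249, 0.6621, -0.5392) x2=(-1.9980, 0.6802, 1.8210)
step 2: x0=(1.9413, -1.1165, 0.5667) x1=(-0.1101, 0.6744, -0.5083) x2=(-2.0056, 0.7103, 1.8517)
step 3: x0=(1.9271, -1.0999, 0.5251) x1=(-0.0959, 0.6869, -0.4773) x2=(-2.0128, 0.7404, 1.8821)
step 4: x0=(1.9129, -1.0834, 0.4837) x1=(-0.0820, 0.6996, -0.4461) x2=(-2.0197, 0.7704, 1.9122)
step 5: x0=(1.8988, -1.0670, 0.4423) x1=(-0.0687, 0.7126, -0.4148) x2=(-2.0263, 0.8004, 1.9420)
step 6: x0=(1.8847, -1.0507, 0.4011) x1=(-0.0558, 0.7258, -0.3834) x2=(-2.0325, 0.8302, 1.9714)
step 7: x0=(1.8708, -1.0345, 0.3599) x1=(-0.0433, 0.7393, -0.3519) x2=(-2.0383, 0.8600, 2.0005)
step 8: x0=(1.8569, -1.0184, 0.3188) x1=(-0.0314, 0.7531, -0.3202) x2=(-2.0438, 0.8897, 2.0293)
step 9: x0=(1.8432, -1.0024, 0.2778) x1=(-0.0199, 0.7671, -0.2885) x2=(-2.0489, 0.9193, 2.0578)
step 10: x0=(1.8295, -0.9866, 0.2368) x1=(-0.0090, 0.7815, -0.2565) x2=(-2.0537, 0.9489, 2.0860)
step 11: x0=(1.8160, -0.9708, 0.1960) x1=(0.0015, 0.7961, -0.2244) x2=(-2.0582, 0.9784, 2.1138)
step 12: x0=(1.8026, -0.9552, 0.1552) x1=(0.0114, 0.8111, -0.1922) x2=(-2.0623, 1.0078, 2.1414)
step 13: x0=(1.7893, -0.9398, 0.1145) x1=(0.0209, 0.8264, -0.1598) x2=(-2.0661, 1.0371, 2.1687)
step 14: x0=(1.7761, -0.9245, 0.0738) x1=(0.0298, 0.8421, -0.1273) x2=(-2.0695, 1.0663, 2.1956)
step 15: x0=(1.7630, -0.9094, 0.0332) x1=(0.0381, 0.8581, -0.0945) x2=(-2.0726, 1.0955, 2.2222)
step 16: x0=(1.7501, -0.8944, -0.0074) x1=(0.0460, 0.8745, -0.0616) x2=(-2.0754, 1.1246, 2.2486)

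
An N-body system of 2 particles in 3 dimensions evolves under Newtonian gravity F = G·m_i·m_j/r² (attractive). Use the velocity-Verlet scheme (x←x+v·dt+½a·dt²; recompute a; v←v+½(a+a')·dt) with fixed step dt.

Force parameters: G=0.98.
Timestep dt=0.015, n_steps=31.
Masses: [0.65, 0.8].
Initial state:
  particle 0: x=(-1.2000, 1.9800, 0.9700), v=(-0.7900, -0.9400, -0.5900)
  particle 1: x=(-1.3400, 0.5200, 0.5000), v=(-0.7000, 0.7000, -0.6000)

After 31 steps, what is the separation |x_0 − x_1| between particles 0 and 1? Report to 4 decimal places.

step 0: x0=(-1.2000, 1.9800, 0.9700) x1=(-1.3400, 0.5200, 0.5000)
step 1: x0=(-1.2119, 1.9659, 0.9611) x1=(-1.3505, 0.5305, 0.4910)
step 2: x0=(-1.2237, 1.9517, 0.9523) x1=(-1.3610, 0.5411, 0.4820)
step 3: x0=(-1.2356, 1.9374, 0.9433) x1=(-1.3715, 0.5518, 0.4731)
step 4: x0=(-1.2475, 1.9230, 0.9344) x1=(-1.3820, 0.5625, 0.4642)
step 5: x0=(-1.2593, 1.9086, 0.9254) x1=(-1.3924, 0.5733, 0.4552)
step 6: x0=(-1.2712, 1.8941, 0.9165) x1=(-1.4029, 0.5841, 0.4464)
step 7: x0=(-1.2831, 1.8794, 0.9074) x1=(-1.4134, 0.5950, 0.4375)
step 8: x0=(-1.2950, 1.8648, 0.8984) x1=(-1.4238, 0.6060, 0.4287)
step 9: x0=(-1.3070, 1.8500, 0.8893) x1=(-1.4343, 0.6170, 0.4199)
step 10: x0=(-1.3189, 1.8351, 0.8802) x1=(-1.4447, 0.6282, 0.4111)
step 11: x0=(-1.3308, 1.8201, 0.8710) x1=(-1.4551, 0.6394, 0.4023)
step 12: x0=(-1.3428, 1.8051, 0.8618) x1=(-1.4655, 0.6507, 0.3936)
step 13: x0=(-1.3547, 1.7899, 0.8526) x1=(-1.4759, 0.6620, 0.3849)
step 14: x0=(-1.3667, 1.7746, 0.8433) x1=(-1.4863, 0.6735, 0.3763)
step 15: x0=(-1.3787, 1.7592, 0.8339) x1=(-1.4967, 0.6851, 0.3677)
step 16: x0=(-1.3907, 1.7437, 0.8245) x1=(-1.5071, 0.6967, 0.3591)
step 17: x0=(-1.4027, 1.7280, 0.8151) x1=(-1.5175, 0.7085, 0.3506)
step 18: x0=(-1.4147, 1.7123, 0.8056) x1=(-1.5279, 0.7203, 0.3421)
step 19: x0=(-1.4267, 1.6964, 0.7960) x1=(-1.5382, 0.7323, 0.3337)
step 20: x0=(-1.4388, 1.6804, 0.7864) x1=(-1.5485, 0.7443, 0.3253)
step 21: x0=(-1.4509, 1.6642, 0.7767) x1=(-1.5589, 0.7565, 0.3170)
step 22: x0=(-1.4630, 1.6479, 0.7670) x1=(-1.5692, 0.7688, 0.3088)
step 23: x0=(-1.4751, 1.6314, 0.7571) x1=(-1.5795, 0.7812, 0.3006)
step 24: x0=(-1.4872, 1.6148, 0.7472) x1=(-1.5897, 0.7938, 0.2925)
step 25: x0=(-1.4993, 1.5979, 0.7371) x1=(-1.6000, 0.8065, 0.2844)
step 26: x0=(-1.5115, 1.5809, 0.7270) x1=(-1.6102, 0.8194, 0.2765)
step 27: x0=(-1.5237, 1.5638, 0.7167) x1=(-1.6204, 0.8324, 0.2686)
step 28: x0=(-1.5359, 1.5464, 0.7064) x1=(-1.6306, 0.8455, 0.2609)
step 29: x0=(-1.5482, 1.5288, 0.6959) x1=(-1.6408, 0.8589, 0.2532)
step 30: x0=(-1.5605, 1.5110, 0.6852) x1=(-1.6510, 0.8724, 0.2457)
step 31: x0=(-1.5728, 1.4929, 0.6744) x1=(-1.6611, 0.8861, 0.2383)

0.7524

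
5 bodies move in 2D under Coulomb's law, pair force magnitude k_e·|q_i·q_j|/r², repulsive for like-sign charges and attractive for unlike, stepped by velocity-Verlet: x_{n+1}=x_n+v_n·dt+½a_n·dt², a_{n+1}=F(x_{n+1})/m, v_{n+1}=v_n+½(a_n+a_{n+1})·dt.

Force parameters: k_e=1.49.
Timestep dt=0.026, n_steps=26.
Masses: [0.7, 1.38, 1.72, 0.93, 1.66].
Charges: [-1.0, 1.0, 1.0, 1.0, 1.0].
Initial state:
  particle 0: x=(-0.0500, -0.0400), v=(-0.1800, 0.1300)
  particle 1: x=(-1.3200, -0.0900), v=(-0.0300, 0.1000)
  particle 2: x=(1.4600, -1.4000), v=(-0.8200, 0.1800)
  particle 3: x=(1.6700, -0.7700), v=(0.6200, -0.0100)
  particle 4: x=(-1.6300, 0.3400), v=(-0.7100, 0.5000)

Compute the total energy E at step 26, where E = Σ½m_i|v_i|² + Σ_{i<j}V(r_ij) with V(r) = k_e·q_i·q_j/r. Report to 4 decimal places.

4.7105

step 0: x0=(-0.0500, -0.0400) x1=(-1.3200, -0.0900) x2=(1.4600, -1.4000) x3=(1.6700, -0.7700) x4=(-1.6300, 0.3400)
step 1: x0=(-0.0551, -0.0368) x1=(-1.3199, -0.0884) x2=(1.4385, -1.3959) x3=(1.6865, -0.7691) x4=(-1.6490, 0.3539)
step 2: x0=(-0.0609, -0.0338) x1=(-1.3180, -0.0887) x2=(1.4164, -1.3930) x3=(1.7037, -0.7658) x4=(-1.6691, 0.3693)
step 3: x0=(-0.0676, -0.0312) x1=(-1.3145, -0.0906) x2=(1.3939, -1.3912) x3=(1.7218, -0.7605) x4=(-1.6902, 0.3862)
step 4: x0=(-0.0750, -0.0289) x1=(-1.3094, -0.0941) x2=(1.3708, -1.3903) x3=(1.7409, -0.7532) x4=(-1.7121, 0.4044)
step 5: x0=(-0.0833, -0.0269) x1=(-1.3029, -0.0988) x2=(1.3472, -1.3903) x3=(1.7608, -0.7441) x4=(-1.7349, 0.4237)
step 6: x0=(-0.0923, -0.0252) x1=(-1.2950, -0.1047) x2=(1.3230, -1.3911) x3=(1.7817, -0.7334) x4=(-1.7584, 0.4440)
step 7: x0=(-0.1023, -0.0239) x1=(-1.2859, -0.1115) x2=(1.2983, -1.3926) x3=(1.8035, -0.7213) x4=(-1.7825, 0.4652)
step 8: x0=(-0.1131, -0.0228) x1=(-1.2756, -0.1193) x2=(1.2731, -1.3947) x3=(1.8261, -0.7079) x4=(-1.8073, 0.4871)
step 9: x0=(-0.1248, -0.0221) x1=(-1.2641, -0.1278) x2=(1.2474, -1.3973) x3=(1.8495, -0.6934) x4=(-1.8325, 0.5098)
step 10: x0=(-0.1374, -0.0217) x1=(-1.2516, -0.1369) x2=(1.2213, -1.4004) x3=(1.8737, -0.6778) x4=(-1.8582, 0.5330)
step 11: x0=(-0.1510, -0.0217) x1=(-1.2381, -0.1465) x2=(1.1947, -1.4039) x3=(1.8986, -0.6614) x4=(-1.8842, 0.5568)
step 12: x0=(-0.1657, -0.0221) x1=(-1.2235, -0.1567) x2=(1.1678, -1.4078) x3=(1.9241, -0.6442) x4=(-1.9107, 0.5810)
step 13: x0=(-0.1815, -0.0229) x1=(-1.2081, -0.1672) x2=(1.1404, -1.4120) x3=(1.9503, -0.6264) x4=(-1.9374, 0.6057)
step 14: x0=(-0.1984, -0.0240) x1=(-1.1916, -0.1780) x2=(1.1128, -1.4164) x3=(1.9770, -0.6079) x4=(-1.9644, 0.6307)
step 15: x0=(-0.2165, -0.0256) x1=(-1.1742, -0.1891) x2=(1.0849, -1.4211) x3=(2.0043, -0.5888) x4=(-1.9917, 0.6560)
step 16: x0=(-0.2360, -0.0277) x1=(-1.1559, -0.2004) x2=(1.0566, -1.4260) x3=(2.0320, -0.5693) x4=(-2.0192, 0.6817)
step 17: x0=(-0.2570, -0.0303) x1=(-1.1365, -0.2118) x2=(1.0282, -1.4310) x3=(2.0602, -0.5493) x4=(-2.0468, 0.7076)
step 18: x0=(-0.2795, -0.0334) x1=(-1.1162, -0.2233) x2=(0.9995, -1.4362) x3=(2.0888, -0.5289) x4=(-2.0747, 0.7337)
step 19: x0=(-0.3038, -0.0372) x1=(-1.0947, -0.2347) x2=(0.9705, -1.4416) x3=(2.1178, -0.5082) x4=(-2.1027, 0.7600)
step 20: x0=(-0.3301, -0.0417) x1=(-1.0722, -0.2461) x2=(0.9414, -1.4471) x3=(2.1472, -0.4871) x4=(-2.1308, 0.7866)
step 21: x0=(-0.3585, -0.0470) x1=(-1.0483, -0.2573) x2=(0.9121, -1.4526) x3=(2.1769, -0.4658) x4=(-2.1591, 0.8132)
step 22: x0=(-0.3894, -0.0533) x1=(-1.0231, -0.2682) x2=(0.8827, -1.4583) x3=(2.2070, -0.4442) x4=(-2.1874, 0.8401)
step 23: x0=(-0.4231, -0.0608) x1=(-0.9964, -0.2787) x2=(0.8530, -1.4641) x3=(2.2373, -0.4223) x4=(-2.2159, 0.8670)
step 24: x0=(-0.4603, -0.0698) x1=(-0.9678, -0.2887) x2=(0.8233, -1.4700) x3=(2.2680, -0.4003) x4=(-2.2444, 0.8941)
step 25: x0=(-0.5017, -0.0809) x1=(-0.9371, -0.2977) x2=(0.7935, -1.4759) x3=(2.2989, -0.3780) x4=(-2.2730, 0.9212)
step 26: x0=(-0.5484, -0.0948) x1=(-0.9037, -0.3055) x2=(0.7635, -1.4819) x3=(2.3301, -0.3556) x4=(-2.3017, 0.9485)
step 0 velocities: v0=(-0.1800, 0.1300) v1=(-0.0300, 0.1000) v2=(-0.8200, 0.1800) v3=(0.6200, -0.0100) v4=(-0.7100, 0.5000)
step 0: KE=1.4356, PE=3.2536, E=4.6892
step 26 velocities: v0=(-1.9319, -0.6194) v1=(1.3560, -0.2563) v2=(-1.1542, -0.2333) v3=(1.2042, 0.8666) v4=(-1.1045, 1.0493)
step 26: KE=6.8971, PE=-2.1866, E=4.7105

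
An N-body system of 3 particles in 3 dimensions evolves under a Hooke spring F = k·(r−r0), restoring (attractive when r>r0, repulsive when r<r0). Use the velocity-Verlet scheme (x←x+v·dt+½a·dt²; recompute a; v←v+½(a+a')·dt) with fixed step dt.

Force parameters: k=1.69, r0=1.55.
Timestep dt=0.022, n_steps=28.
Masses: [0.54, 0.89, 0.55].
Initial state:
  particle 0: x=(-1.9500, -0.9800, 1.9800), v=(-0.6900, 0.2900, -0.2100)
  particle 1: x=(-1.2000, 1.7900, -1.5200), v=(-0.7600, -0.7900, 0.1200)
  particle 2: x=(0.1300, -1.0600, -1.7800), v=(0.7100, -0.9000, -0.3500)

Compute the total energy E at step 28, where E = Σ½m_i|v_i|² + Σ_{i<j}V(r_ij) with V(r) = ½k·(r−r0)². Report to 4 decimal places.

17.1305

step 0: x0=(-1.9500, -0.9800, 1.9800) x1=(-1.2000, 1.7900, -1.5200) x2=(0.1300, -1.0600, -1.7800)
step 1: x0=(-1.9638, -0.9723, 1.9718) x1=(-1.2166, 1.7711, -1.5164) x2=(0.1441, -1.0787, -1.7858)
step 2: x0=(-1.9748, -0.9619, 1.9565) x1=(-1.2331, 1.7492, -1.5108) x2=(0.1552, -1.0951, -1.7878)
step 3: x0=(-1.9830, -0.9490, 1.9342) x1=(-1.2493, 1.7244, -1.5032) x2=(0.1632, -1.1092, -1.7861)
step 4: x0=(-1.9884, -0.9337, 1.9048) x1=(-1.2653, 1.6966, -1.4937) x2=(0.1681, -1.1210, -1.7806)
step 5: x0=(-1.9911, -0.9159, 1.8686) x1=(-1.2811, 1.6660, -1.4824) x2=(0.1698, -1.1305, -1.7714)
step 6: x0=(-1.9909, -0.8959, 1.8257) x1=(-1.2966, 1.6325, -1.4692) x2=(0.1685, -1.1377, -1.7585)
step 7: x0=(-1.9881, -0.8736, 1.7762) x1=(-1.3118, 1.5963, -1.4542) x2=(0.1639, -1.1425, -1.7421)
step 8: x0=(-1.9825, -0.8493, 1.7202) x1=(-1.3267, 1.5573, -1.4375) x2=(0.1563, -1.1451, -1.7222)
step 9: x0=(-1.9744, -0.8231, 1.6582) x1=(-1.3414, 1.5158, -1.4192) x2=(0.1456, -1.1454, -1.6989)
step 10: x0=(-1.9637, -0.7949, 1.5902) x1=(-1.3557, 1.4718, -1.3993) x2=(0.1319, -1.1434, -1.6723)
step 11: x0=(-1.9505, -0.7651, 1.5165) x1=(-1.3696, 1.4254, -1.3778) x2=(0.1152, -1.1392, -1.6426)
step 12: x0=(-1.9350, -0.7337, 1.4375) x1=(-1.3832, 1.3766, -1.3550) x2=(0.0957, -1.1329, -1.6100)
step 13: x0=(-1.9173, -0.7008, 1.3534) x1=(-1.3965, 1.3257, -1.3308) x2=(0.0734, -1.1244, -1.5745)
step 14: x0=(-1.8974, -0.6666, 1.2646) x1=(-1.4094, 1.2728, -1.3054) x2=(0.0484, -1.1139, -1.5364)
step 15: x0=(-1.8755, -0.6313, 1.1715) x1=(-1.4219, 1.2179, -1.2788) x2=(0.0208, -1.1015, -1.4959)
step 16: x0=(-1.8517, -0.5949, 1.0743) x1=(-1.4341, 1.1613, -1.2512) x2=(-0.0092, -1.0872, -1.4532)
step 17: x0=(-1.8262, -0.5577, 0.9735) x1=(-1.4459, 1.1030, -1.2227) x2=(-0.0415, -1.0712, -1.4083)
step 18: x0=(-1.7991, -0.5197, 0.8695) x1=(-1.4573, 1.0432, -1.1933) x2=(-0.0759, -1.0534, -1.3617)
step 19: x0=(-1.7706, -0.4811, 0.7627) x1=(-1.4684, 0.9822, -1.1632) x2=(-0.1123, -1.0341, -1.3134)
step 20: x0=(-1.7409, -0.4421, 0.6534) x1=(-1.4791, 0.9199, -1.1326) x2=(-0.1504, -1.0134, -1.2637)
step 21: x0=(-1.7101, -0.4028, 0.5422) x1=(-1.4895, 0.8567, -1.1014) x2=(-0.1902, -0.9913, -1.2129)
step 22: x0=(-1.6784, -0.3633, 0.4293) x1=(-1.4996, 0.7926, -1.0699) x2=(-0.2314, -0.9681, -1.1611)
step 23: x0=(-1.6460, -0.3237, 0.3154) x1=(-1.5093, 0.7279, -1.0382) x2=(-0.2738, -0.9438, -1.1085)
step 24: x0=(-1.6131, -0.2843, 0.2006) x1=(-1.5188, 0.6627, -1.0064) x2=(-0.3171, -0.9187, -1.0553)
step 25: x0=(-1.5797, -0.2450, 0.0856) x1=(-1.5280, 0.5971, -0.9745) x2=(-0.3612, -0.8929, -1.0018)
step 26: x0=(-1.5462, -0.2060, -0.0295) x1=(-1.5371, 0.5315, -0.9429) x2=(-0.4059, -0.8665, -0.9480)
step 27: x0=(-1.5126, -0.1675, -0.1441) x1=(-1.5460, 0.4659, -0.9115) x2=(-0.4508, -0.8399, -0.8943)
step 28: x0=(-1.4791, -0.1294, -0.2580) x1=(-1.5548, 0.4004, -0.8805) x2=(-0.4958, -0.8131, -0.8406)
step 0 velocities: v0=(-0.6900, 0.2900, -0.2100) v1=(-0.7600, -0.7900, 0.1200) v2=(0.7100, -0.9000, -0.3500)
step 0: KE=1.0994, PE=16.0428, E=17.1422
step 28 velocities: v0=(1.5206, 1.7196, -5.1560) v1=(-0.4012, -2.9643, 1.3980) v2=(-2.0410, 1.2148, 2.4380)
step 28: KE=16.6379, PE=0.4926, E=17.1305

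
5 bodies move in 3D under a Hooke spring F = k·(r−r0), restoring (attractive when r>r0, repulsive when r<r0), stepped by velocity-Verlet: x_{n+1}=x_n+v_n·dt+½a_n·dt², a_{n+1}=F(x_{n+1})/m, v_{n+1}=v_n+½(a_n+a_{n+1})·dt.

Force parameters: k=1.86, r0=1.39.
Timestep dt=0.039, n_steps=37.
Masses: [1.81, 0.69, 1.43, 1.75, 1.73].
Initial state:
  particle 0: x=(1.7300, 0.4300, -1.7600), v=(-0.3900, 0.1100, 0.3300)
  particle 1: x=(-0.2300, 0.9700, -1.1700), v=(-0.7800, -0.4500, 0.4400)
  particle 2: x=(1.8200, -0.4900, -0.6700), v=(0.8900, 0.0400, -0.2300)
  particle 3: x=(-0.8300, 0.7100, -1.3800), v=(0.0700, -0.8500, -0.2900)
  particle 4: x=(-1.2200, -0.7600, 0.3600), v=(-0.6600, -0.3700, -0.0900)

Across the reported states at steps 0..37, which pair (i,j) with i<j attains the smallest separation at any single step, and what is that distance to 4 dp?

step 0: x0=(1.7300, 0.4300, -1.7600) x1=(-0.2300, 0.9700, -1.1700) x2=(1.8200, -0.4900, -0.6700) x3=(-0.8300, 0.7100, -1.3800) x4=(-1.2200, -0.7600, 0.3600)
step 1: x0=(1.7119, 0.4339, -1.7458) x1=(-0.2568, 0.9497, -1.1509) x2=(1.8507, -0.4873, -0.6790) x3=(-0.8258, 0.6755, -1.3908) x4=(-1.2423, -0.7726, 0.3538)
step 2: x0=(1.6879, 0.4371, -1.7288) x1=(-0.2761, 0.9239, -1.1281) x2=(1.8730, -0.4823, -0.6881) x3=(-0.8186, 0.6385, -1.4005) x4=(-1.2576, -0.7814, 0.3422)
step 3: x0=(1.6582, 0.4394, -1.7093) x1=(-0.2878, 0.8930, -1.1014) x2=(1.8869, -0.4751, -0.6972) x3=(-0.8085, 0.5989, -1.4091) x4=(-1.2660, -0.7866, 0.3253)
step 4: x0=(1.6229, 0.4409, -1.6872) x1=(-0.2922, 0.8573, -1.0709) x2=(1.8924, -0.4659, -0.7062) x3=(-0.7954, 0.5569, -1.4169) x4=(-1.2673, -0.7882, 0.3033)
step 5: x0=(1.5822, 0.4415, -1.6627) x1=(-0.2894, 0.8170, -1.0368) x2=(1.8894, -0.4549, -0.7151) x3=(-0.7795, 0.5127, -1.4237) x4=(-1.2618, -0.7863, 0.2762)
step 6: x0=(1.5363, 0.4412, -1.6359) x1=(-0.2798, 0.7725, -0.9992) x2=(1.8780, -0.4421, -0.7238) x3=(-0.7608, 0.4663, -1.4297) x4=(-1.2494, -0.7811, 0.2444)
step 7: x0=(1.4854, 0.4399, -1.6070) x1=(-0.2637, 0.7243, -0.9582) x2=(1.8586, -0.4279, -0.7322) x3=(-0.7395, 0.4179, -1.4350) x4=(-1.2304, -0.7726, 0.2081)
step 8: x0=(1.4299, 0.4377, -1.5762) x1=(-0.2417, 0.6727, -0.9142) x2=(1.8313, -0.4123, -0.7404) x3=(-0.7156, 0.3678, -1.4396) x4=(-1.2051, -0.7611, 0.1676)
step 9: x0=(1.3701, 0.4347, -1.5435) x1=(-0.2143, 0.6182, -0.8674) x2=(1.7965, -0.3957, -0.7482) x3=(-0.6893, 0.3161, -1.4435) x4=(-1.1736, -0.7468, 0.1232)
step 10: x0=(1.3065, 0.4307, -1.5093) x1=(-0.1821, 0.5613, -0.8181) x2=(1.7547, -0.3782, -0.7555) x3=(-0.6608, 0.2631, -1.4470) x4=(-1.1364, -0.7299, 0.0752)
step 11: x0=(1.2392, 0.4259, -1.4736) x1=(-0.1459, 0.5024, -0.7666) x2=(1.7064, -0.3601, -0.7625) x3=(-0.6303, 0.2090, -1.4499) x4=(-1.0939, -0.7108, 0.0240)
step 12: x0=(1.1689, 0.4203, -1.4369) x1=(-0.1062, 0.4421, -0.7131) x2=(1.6521, -0.3417, -0.7689) x3=(-0.5978, 0.1539, -1.4525) x4=(-1.0464, -0.6896, -0.0299)
step 13: x0=(1.0960, 0.4140, -1.3992) x1=(-0.0639, 0.3808, -0.6580) x2=(1.5925, -0.3231, -0.7748) x3=(-0.5637, 0.0981, -1.4547) x4=(-0.9945, -0.6667, -0.0863)
step 14: x0=(1.0207, 0.4071, -1.3607) x1=(-0.0195, 0.3189, -0.6014) x2=(1.5282, -0.3046, -0.7802) x3=(-0.5283, 0.0418, -1.4567) x4=(-0.9386, -0.6423, -0.1446)
step 15: x0=(0.9437, 0.3998, -1.3219) x1=(0.0263, 0.2570, -0.5435) x2=(1.4600, -0.2864, -0.7850) x3=(-0.4916, -0.0149, -1.4585) x4=(-0.8794, -0.6167, -0.2045)
step 16: x0=(0.8652, 0.3922, -1.2828) x1=(0.0730, 0.1952, -0.4843) x2=(1.3887, -0.2687, -0.7894) x3=(-0.4539, -0.0719, -1.4604) x4=(-0.8173, -0.5903, -0.2657)
step 17: x0=(0.7857, 0.3845, -1.2438) x1=(0.1202, 0.1340, -0.4236) x2=(1.3149, -0.2517, -0.7933) x3=(-0.4156, -0.1290, -1.4622) x4=(-0.7531, -0.5634, -0.3276)
step 18: x0=(0.7054, 0.3770, -1.2049) x1=(0.1676, 0.0734, -0.3613) x2=(1.2395, -0.2354, -0.7969) x3=(-0.3766, -0.1862, -1.4643) x4=(-0.6873, -0.5361, -0.3901)
step 19: x0=(0.6245, 0.3699, -1.1665) x1=(0.2148, 0.0136, -0.2971) x2=(1.1631, -0.2201, -0.8002) x3=(-0.3374, -0.2435, -1.4668) x4=(-0.6205, -0.5087, -0.4528)
step 20: x0=(0.5434, 0.3634, -1.1286) x1=(0.2620, -0.0457, -0.2305) x2=(1.0866, -0.2057, -0.8033) x3=(-0.2980, -0.3009, -1.4697) x4=(-0.5533, -0.4814, -0.5155)
step 21: x0=(0.4620, 0.3579, -1.0914) x1=(0.3089, -0.1044, -0.1613) x2=(1.0105, -0.1923, -0.8065) x3=(-0.2585, -0.3584, -1.4732) x4=(-0.4863, -0.4543, -0.5779)
step 22: x0=(0.3805, 0.3536, -1.0547) x1=(0.3557, -0.1631, -0.0891) x2=(0.9353, -0.1797, -0.8100) x3=(-0.2191, -0.4161, -1.4775) x4=(-0.4198, -0.4276, -0.6399)
step 23: x0=(0.2989, 0.3506, -1.0187) x1=(0.4023, -0.2219, -0.0139) x2=(0.8616, -0.1679, -0.8137) x3=(-0.1797, -0.4741, -1.4827) x4=(-0.3542, -0.4013, -0.7014)
step 24: x0=(0.2171, 0.3493, -0.9831) x1=(0.4488, -0.2812, 0.0640) x2=(0.7897, -0.1567, -0.8178) x3=(-0.1404, -0.5326, -1.4888) x4=(-0.2899, -0.3754, -0.7621)
step 25: x0=(0.1352, 0.3496, -0.9479) x1=(0.4951, -0.3411, 0.1437) x2=(0.7198, -0.1459, -0.8223) x3=(-0.1011, -0.5918, -1.4959) x4=(-0.2269, -0.3501, -0.8219)
step 26: x0=(0.0530, 0.3518, -0.9128) x1=(0.5411, -0.4017, 0.2242) x2=(0.6522, -0.1355, -0.8271) x3=(-0.0618, -0.6518, -1.5038) x4=(-0.1655, -0.3254, -0.8808)
step 27: x0=(-0.0295, 0.3558, -0.8777) x1=(0.5864, -0.4626, 0.3043) x2=(0.5869, -0.1251, -0.8319) x3=(-0.0224, -0.7127, -1.5125) x4=(-0.1055, -0.3014, -0.9389)
step 28: x0=(-0.1125, 0.3616, -0.8421) x1=(0.6307, -0.5238, 0.3824) x2=(0.5242, -0.1147, -0.8364) x3=(0.0171, -0.7746, -1.5216) x4=(-0.0467, -0.2783, -0.9962)
step 29: x0=(-0.1962, 0.3689, -0.8060) x1=(0.6734, -0.5846, 0.4570) x2=(0.4641, -0.1042, -0.8403) x3=(0.0568, -0.8375, -1.5310) x4=(0.0110, -0.2559, -1.0532)
step 30: x0=(-0.2806, 0.3773, -0.7690) x1=(0.7139, -0.6446, 0.5265) x2=(0.4067, -0.0934, -0.8432) x3=(0.0967, -0.9013, -1.5402) x4=(0.0679, -0.2343, -1.1100)
step 31: x0=(-0.3656, 0.3862, -0.7310) x1=(0.7517, -0.7033, 0.5895) x2=(0.3518, -0.0824, -0.8445) x3=(0.1368, -0.9659, -1.5488) x4=(0.1243, -0.2132, -1.1670)
step 32: x0=(-0.4511, 0.3953, -0.6921) x1=(0.7861, -0.7600, 0.6447) x2=(0.2989, -0.0711, -0.8438) x3=(0.1771, -1.0311, -1.5566) x4=(0.1806, -0.1926, -1.2245)
step 33: x0=(-0.5367, 0.4039, -0.6524) x1=(0.8165, -0.8142, 0.6907) x2=(0.2477, -0.0597, -0.8407) x3=(0.2175, -1.0966, -1.5631) x4=(0.2372, -0.1724, -1.2824)
step 34: x0=(-0.6220, 0.4118, -0.6118) x1=(0.8424, -0.8653, 0.7265) x2=(0.1975, -0.0485, -0.8352) x3=(0.2579, -1.1620, -1.5681) x4=(0.2943, -0.1525, -1.3408)
step 35: x0=(-0.7066, 0.4184, -0.5706) x1=(0.8634, -0.9128, 0.7512) x2=(0.1481, -0.0376, -0.8274) x3=(0.2983, -1.2271, -1.5712) x4=(0.3521, -0.1328, -1.3991)
step 36: x0=(-0.7900, 0.4234, -0.5291) x1=(0.8788, -0.9562, 0.7641) x2=(0.0992, -0.0274, -0.8174) x3=(0.3385, -1.2914, -1.5722) x4=(0.4107, -0.1133, -1.4570)
step 37: x0=(-0.8717, 0.4265, -0.4873) x1=(0.8885, -0.9950, 0.7647) x2=(0.0508, -0.0181, -0.8057) x3=(0.3782, -1.3546, -1.5708) x4=(0.4698, -0.0941, -1.5142)

pair (2,4), distance 0.4158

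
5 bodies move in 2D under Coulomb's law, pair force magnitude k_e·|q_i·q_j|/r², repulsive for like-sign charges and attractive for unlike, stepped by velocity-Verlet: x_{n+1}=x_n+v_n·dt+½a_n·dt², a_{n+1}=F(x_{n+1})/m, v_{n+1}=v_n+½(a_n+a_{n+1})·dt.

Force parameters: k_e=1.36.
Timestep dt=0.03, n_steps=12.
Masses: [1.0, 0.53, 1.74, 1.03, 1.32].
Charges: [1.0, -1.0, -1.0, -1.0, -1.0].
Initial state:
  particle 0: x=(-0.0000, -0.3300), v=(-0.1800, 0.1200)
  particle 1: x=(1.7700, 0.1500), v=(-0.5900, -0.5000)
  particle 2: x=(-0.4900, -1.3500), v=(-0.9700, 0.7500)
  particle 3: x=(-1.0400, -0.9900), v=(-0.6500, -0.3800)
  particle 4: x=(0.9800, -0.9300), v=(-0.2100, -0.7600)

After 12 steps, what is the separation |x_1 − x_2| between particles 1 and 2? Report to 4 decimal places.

step 0: x0=(-0.0000, -0.3300) x1=(1.7700, 0.1500) x2=(-0.4900, -1.3500) x3=(-1.0400, -0.9900) x4=(0.9800, -0.9300)
step 1: x0=(-0.0054, -0.3272) x1=(1.7526, 0.1356) x2=(-0.5185, -1.3278) x3=(-1.0605, -1.0005) x4=(0.9736, -0.9528)
step 2: x0=(-0.0107, -0.3262) x1=(1.7358, 0.1223) x2=(-0.5456, -1.3061) x3=(-1.0834, -1.0090) x4=(0.9668, -0.9755)
step 3: x0=(-0.0161, -0.3267) x1=(1.7195, 0.1101) x2=(-0.5711, -1.2849) x3=(-1.1087, -1.0158) x4=(0.9598, -0.9982)
step 4: x0=(-0.0215, -0.3290) x1=(1.7037, 0.0991) x2=(-0.5951, -1.2642) x3=(-1.1368, -1.0207) x4=(0.9526, -1.0208)
step 5: x0=(-0.0269, -0.3329) x1=(1.6885, 0.0892) x2=(-0.6172, -1.2439) x3=(-1.1678, -1.0239) x4=(0.9452, -1.0435)
step 6: x0=(-0.0325, -0.3384) x1=(1.6737, 0.0804) x2=(-0.6375, -1.2240) x3=(-1.2017, -1.0256) x4=(0.9375, -1.0661)
step 7: x0=(-0.0381, -0.3455) x1=(1.6594, 0.0728) x2=(-0.6560, -1.2042) x3=(-1.2386, -1.0258) x4=(0.9296, -1.0888)
step 8: x0=(-0.0440, -0.3543) x1=(1.6456, 0.0662) x2=(-0.6727, -1.1846) x3=(-1.2784, -1.0249) x4=(0.9216, -1.1114)
step 9: x0=(-0.0500, -0.3646) x1=(1.6321, 0.0608) x2=(-0.6876, -1.1650) x3=(-1.3209, -1.0229) x4=(0.9133, -1.1341)
step 10: x0=(-0.0562, -0.3766) x1=(1.6190, 0.0564) x2=(-0.7009, -1.1453) x3=(-1.3660, -1.0201) x4=(0.9049, -1.1569)
step 11: x0=(-0.0628, -0.3901) x1=(1.6063, 0.0531) x2=(-0.7125, -1.1253) x3=(-1.4135, -1.0166) x4=(0.8963, -1.1796)
step 12: x0=(-0.0696, -0.4052) x1=(1.5939, 0.0507) x2=(-0.7227, -1.1051) x3=(-1.4632, -1.0125) x4=(0.8875, -1.2024)

2.5890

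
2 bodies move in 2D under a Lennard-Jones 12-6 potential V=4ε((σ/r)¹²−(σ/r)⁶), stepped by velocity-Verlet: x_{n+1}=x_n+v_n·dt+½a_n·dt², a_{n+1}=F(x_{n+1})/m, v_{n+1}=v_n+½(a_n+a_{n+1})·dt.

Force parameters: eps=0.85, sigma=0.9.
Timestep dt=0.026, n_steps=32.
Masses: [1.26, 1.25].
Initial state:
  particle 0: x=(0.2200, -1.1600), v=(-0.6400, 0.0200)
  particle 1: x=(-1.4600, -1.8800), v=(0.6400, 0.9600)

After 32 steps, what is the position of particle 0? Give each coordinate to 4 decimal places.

step 0: x0=(0.2200, -1.1600) x1=(-1.4600, -1.8800)
step 1: x0=(0.2033, -1.1595) x1=(-1.4433, -1.8550)
step 2: x0=(0.1866, -1.1590) x1=(-1.4266, -1.8300)
step 3: x0=(0.1697, -1.1586) x1=(-1.4097, -1.8050)
step 4: x0=(0.1527, -1.1582) x1=(-1.3927, -1.7798)
step 5: x0=(0.1356, -1.1579) x1=(-1.3755, -1.7547)
step 6: x0=(0.1182, -1.1577) x1=(-1.3582, -1.7294)
step 7: x0=(0.1007, -1.1575) x1=(-1.3407, -1.7041)
step 8: x0=(0.0830, -1.1574) x1=(-1.3230, -1.6787)
step 9: x0=(0.0649, -1.1575) x1=(-1.3049, -1.6532)
step 10: x0=(0.0465, -1.1576) x1=(-1.2865, -1.6276)
step 11: x0=(0.0277, -1.1579) x1=(-1.2677, -1.6018)
step 12: x0=(0.0084, -1.1584) x1=(-1.2483, -1.5758)
step 13: x0=(-0.0115, -1.1591) x1=(-1.2283, -1.5496)
step 14: x0=(-0.0322, -1.1600) x1=(-1.2076, -1.5232)
step 15: x0=(-0.0538, -1.1612) x1=(-1.1860, -1.4965)
step 16: x0=(-0.0765, -1.1627) x1=(-1.1633, -1.4695)
step 17: x0=(-0.1003, -1.1646) x1=(-1.1394, -1.4421)
step 18: x0=(-0.1252, -1.1667) x1=(-1.1144, -1.4145)
step 19: x0=(-0.1504, -1.1689) x1=(-1.0892, -1.3868)
step 20: x0=(-0.1731, -1.1706) x1=(-1.0664, -1.3597)
step 21: x0=(-0.1869, -1.1703) x1=(-1.0526, -1.3344)
step 22: x0=(-0.1831, -1.1667) x1=(-1.0566, -1.3126)
step 23: x0=(-0.1631, -1.1604) x1=(-1.0769, -1.2934)
step 24: x0=(-0.1360, -1.1531) x1=(-1.1044, -1.2753)
step 25: x0=(-0.1072, -1.1456) x1=(-1.1335, -1.2574)
step 26: x0=(-0.0791, -1.1381) x1=(-1.1620, -1.2395)
step 27: x0=(-0.0521, -1.1307) x1=(-1.1894, -1.2214)
step 28: x0=(-0.0263, -1.1235) x1=(-1.2155, -1.2033)
step 29: x0=(-0.0015, -1.1163) x1=(-1.2406, -1.1850)
step 30: x0=(0.0223, -1.1091) x1=(-1.2647, -1.1668)
step 31: x0=(0.0454, -1.1020) x1=(-1.2881, -1.1485)
step 32: x0=(0.0679, -1.0949) x1=(-1.3109, -1.1301)

(0.0679, -1.0949)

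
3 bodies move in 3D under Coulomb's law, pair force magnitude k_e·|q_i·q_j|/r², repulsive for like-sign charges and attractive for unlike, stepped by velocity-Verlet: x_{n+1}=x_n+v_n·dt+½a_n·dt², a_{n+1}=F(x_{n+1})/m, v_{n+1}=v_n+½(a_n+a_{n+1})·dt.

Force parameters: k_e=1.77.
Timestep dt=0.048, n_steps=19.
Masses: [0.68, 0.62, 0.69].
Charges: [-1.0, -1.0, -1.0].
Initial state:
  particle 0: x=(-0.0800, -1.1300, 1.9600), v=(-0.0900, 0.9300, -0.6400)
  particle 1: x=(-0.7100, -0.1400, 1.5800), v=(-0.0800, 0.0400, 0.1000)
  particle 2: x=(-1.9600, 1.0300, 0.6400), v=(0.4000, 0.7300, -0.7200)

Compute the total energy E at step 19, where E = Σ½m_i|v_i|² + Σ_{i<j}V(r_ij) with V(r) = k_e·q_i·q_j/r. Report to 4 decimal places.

step 0: x0=(-0.0800, -1.1300, 1.9600) x1=(-0.7100, -0.1400, 1.5800) x2=(-1.9600, 1.0300, 0.6400)
step 1: x0=(-0.0831, -1.0871, 1.9300) x1=(-0.7144, -0.1369, 1.5845) x2=(-1.9415, 1.0657, 0.6049)
step 2: x0=(-0.0837, -1.0481, 1.9015) x1=(-0.7202, -0.1311, 1.5886) x2=(-1.9242, 1.1027, 0.5689)
step 3: x0=(-0.0814, -1.0130, 1.8745) x1=(-0.7277, -0.1224, 1.5921) x2=(-1.9082, 1.1411, 0.5318)
step 4: x0=(-0.0761, -0.9819, 1.8488) x1=(-0.7372, -0.1107, 1.5953) x2=(-1.8934, 1.1808, 0.4937)
step 5: x0=(-0.0677, -0.9550, 1.8246) x1=(-0.7488, -0.0960, 1.5980) x2=(-1.8798, 1.2217, 0.4547)
step 6: x0=(-0.0560, -0.9321, 1.8015) x1=(-0.7629, -0.0782, 1.6006) x2=(-1.8672, 1.2640, 0.4146)
step 7: x0=(-0.0410, -0.9133, 1.7796) x1=(-0.7794, -0.0574, 1.6031) x2=(-1.8557, 1.3075, 0.3734)
step 8: x0=(-0.0227, -0.8983, 1.7586) x1=(-0.7984, -0.0338, 1.6056) x2=(-1.8451, 1.3523, 0.3313)
step 9: x0=(-0.0012, -0.8869, 1.7384) x1=(-0.8199, -0.0076, 1.6083) x2=(-1.8355, 1.3982, 0.2882)
step 10: x0=(0.0234, -0.8789, 1.7190) x1=(-0.8438, 0.0211, 1.6114) x2=(-1.8268, 1.4454, 0.2441)
step 11: x0=(0.0509, -0.8740, 1.7001) x1=(-0.8700, 0.0518, 1.6150) x2=(-1.8189, 1.4937, 0.1990)
step 12: x0=(0.0812, -0.8719, 1.6816) x1=(-0.8983, 0.0844, 1.6192) x2=(-1.8118, 1.5431, 0.1529)
step 13: x0=(0.1141, -0.8725, 1.6636) x1=(-0.9286, 0.1186, 1.6240) x2=(-1.8054, 1.5937, 0.1058)
step 14: x0=(0.1494, -0.8754, 1.6458) x1=(-0.9608, 0.1543, 1.6296) x2=(-1.7998, 1.6453, 0.0578)
step 15: x0=(0.1868, -0.8804, 1.6283) x1=(-0.9946, 0.1910, 1.6360) x2=(-1.7948, 1.6979, 0.0088)
step 16: x0=(0.2262, -0.8873, 1.6110) x1=(-1.0299, 0.2288, 1.6432) x2=(-1.7904, 1.7516, -0.0411)
step 17: x0=(0.2674, -0.8959, 1.5938) x1=(-1.0666, 0.2674, 1.6512) x2=(-1.7866, 1.8062, -0.0920)
step 18: x0=(0.3103, -0.9061, 1.5767) x1=(-1.1045, 0.3066, 1.6602) x2=(-1.7833, 1.8617, -0.1437)
step 19: x0=(0.3547, -0.9177, 1.5598) x1=(-1.1436, 0.3464, 1.6699) x2=(-1.7804, 1.9181, -0.1963)
step 0 velocities: v0=(-0.0900, 0.9300, -0.6400) v1=(-0.0800, 0.0400, 0.1000) v2=(0.4000, 0.7300, -0.7200)
step 0: KE=0.8596, PE=2.9025, E=3.7621
step 19 velocities: v0=(0.9399, -0.2547, -0.3523) v1=(-0.8251, 0.8340, 0.2128) v2=(0.0545, 1.1841, -1.1049)
step 19: KE=1.7113, PE=2.0503, E=3.7616

3.7616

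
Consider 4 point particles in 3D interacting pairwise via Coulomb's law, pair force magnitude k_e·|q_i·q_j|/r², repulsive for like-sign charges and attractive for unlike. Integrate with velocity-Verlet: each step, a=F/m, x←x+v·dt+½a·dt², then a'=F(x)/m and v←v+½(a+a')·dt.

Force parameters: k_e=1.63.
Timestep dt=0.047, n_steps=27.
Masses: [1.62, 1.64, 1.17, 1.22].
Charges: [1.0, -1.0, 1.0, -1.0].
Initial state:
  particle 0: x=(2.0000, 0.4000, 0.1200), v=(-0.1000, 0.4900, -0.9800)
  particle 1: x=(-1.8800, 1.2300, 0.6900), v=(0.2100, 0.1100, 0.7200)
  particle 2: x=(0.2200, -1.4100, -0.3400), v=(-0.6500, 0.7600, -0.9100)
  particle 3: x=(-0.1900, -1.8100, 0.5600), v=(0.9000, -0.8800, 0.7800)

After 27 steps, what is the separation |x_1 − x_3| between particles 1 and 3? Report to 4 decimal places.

step 0: x0=(2.0000, 0.4000, 0.1200) x1=(-1.8800, 1.2300, 0.6900) x2=(0.2200, -1.4100, -0.3400) x3=(-0.1900, -1.8100, 0.5600)
step 1: x0=(1.9953, 0.4231, 0.0740) x1=(-1.8701, 1.2352, 0.7238) x2=(0.1887, -1.3749, -0.3816) x3=(-0.1470, -1.8509, 0.5955)
step 2: x0=(1.9905, 0.4463, 0.0281) x1=(-1.8600, 1.2403, 0.7575) x2=(0.1562, -1.3408, -0.4212) x3=(-0.1031, -1.8908, 0.6291)
step 3: x0=(1.9857, 0.4695, -0.0177) x1=(-1.8497, 1.2455, 0.7912) x2=(0.1228, -1.3079, -0.4590) x3=(-0.0584, -1.9298, 0.6608)
step 4: x0=(1.9808, 0.4929, -0.0633) x1=(-1.8393, 1.2506, 0.8248) x2=(0.0887, -1.2760, -0.4952) x3=(-0.0132, -1.9679, 0.6909)
step 5: x0=(1.9759, 0.5164, -0.1088) x1=(-1.8287, 1.2557, 0.8582) x2=(0.0540, -1.2449, -0.5299) x3=(0.0324, -2.0052, 0.7196)
step 6: x0=(1.9710, 0.5399, -0.1542) x1=(-1.8180, 1.2608, 0.8916) x2=(0.0188, -1.2148, -0.5634) x3=(0.0783, -2.0418, 0.7471)
step 7: x0=(1.9661, 0.5635, -0.1994) x1=(-1.8071, 1.2658, 0.9249) x2=(-0.0168, -1.1854, -0.5958) x3=(0.1244, -2.0777, 0.7735)
step 8: x0=(1.9611, 0.5872, -0.2445) x1=(-1.7961, 1.2709, 0.9580) x2=(-0.0527, -1.1567, -0.6271) x3=(0.1706, -2.1130, 0.7988)
step 9: x0=(1.9562, 0.6109, -0.2894) x1=(-1.7849, 1.2758, 0.9910) x2=(-0.0890, -1.1287, -0.6575) x3=(0.2170, -2.1477, 0.8233)
step 10: x0=(1.9512, 0.6348, -0.3342) x1=(-1.7736, 1.2808, 1.0239) x2=(-0.1256, -1.1012, -0.6871) x3=(0.2634, -2.1818, 0.8469)
step 11: x0=(1.9463, 0.6586, -0.3789) x1=(-1.7621, 1.2857, 1.0566) x2=(-0.1625, -1.0743, -0.7160) x3=(0.3099, -2.2155, 0.8698)
step 12: x0=(1.9414, 0.6826, -0.4234) x1=(-1.7504, 1.2905, 1.0892) x2=(-0.1996, -1.0479, -0.7441) x3=(0.3564, -2.2487, 0.8921)
step 13: x0=(1.9365, 0.7066, -0.4677) x1=(-1.7386, 1.2953, 1.1217) x2=(-0.2370, -1.0220, -0.7716) x3=(0.4029, -2.2815, 0.9137)
step 14: x0=(1.9317, 0.7306, -0.5119) x1=(-1.7267, 1.3001, 1.1540) x2=(-0.2746, -0.9965, -0.7986) x3=(0.4494, -2.3139, 0.9348)
step 15: x0=(1.9268, 0.7548, -0.5560) x1=(-1.7146, 1.3048, 1.1861) x2=(-0.3124, -0.9713, -0.8249) x3=(0.4959, -2.3459, 0.9553)
step 16: x0=(1.9221, 0.7789, -0.5999) x1=(-1.7024, 1.3094, 1.2181) x2=(-0.3505, -0.9466, -0.8507) x3=(0.5424, -2.3776, 0.9754)
step 17: x0=(1.9173, 0.8032, -0.6436) x1=(-1.6901, 1.3140, 1.2498) x2=(-0.3889, -0.9221, -0.8760) x3=(0.5889, -2.4090, 0.9950)
step 18: x0=(1.9126, 0.8274, -0.6873) x1=(-1.6776, 1.3186, 1.2814) x2=(-0.4274, -0.8979, -0.9009) x3=(0.6353, -2.4401, 1.0142)
step 19: x0=(1.9079, 0.8518, -0.7307) x1=(-1.6650, 1.3231, 1.3129) x2=(-0.4662, -0.8741, -0.9252) x3=(0.6818, -2.4709, 1.0331)
step 20: x0=(1.9033, 0.8761, -0.7741) x1=(-1.6522, 1.3276, 1.3441) x2=(-0.5052, -0.8505, -0.9492) x3=(0.7282, -2.5015, 1.0515)
step 21: x0=(1.8988, 0.9005, -0.8172) x1=(-1.6394, 1.3320, 1.3752) x2=(-0.5444, -0.8271, -0.9727) x3=(0.7746, -2.5318, 1.0696)
step 22: x0=(1.8943, 0.9250, -0.8603) x1=(-1.6264, 1.3364, 1.4060) x2=(-0.5838, -0.8039, -0.9958) x3=(0.8210, -2.5619, 1.0874)
step 23: x0=(1.8899, 0.9495, -0.9032) x1=(-1.6133, 1.3407, 1.4367) x2=(-0.6234, -0.7810, -1.0185) x3=(0.8673, -2.5918, 1.1049)
step 24: x0=(1.8855, 0.9740, -0.9459) x1=(-1.6002, 1.3450, 1.4671) x2=(-0.6633, -0.7583, -1.0408) x3=(0.9136, -2.6216, 1.1221)
step 25: x0=(1.8812, 0.9986, -0.9886) x1=(-1.5869, 1.3492, 1.4974) x2=(-0.7033, -0.7357, -1.0627) x3=(0.9599, -2.6511, 1.1391)
step 26: x0=(1.8770, 1.0232, -1.0311) x1=(-1.5735, 1.3534, 1.5275) x2=(-0.7435, -0.7133, -1.0843) x3=(1.0062, -2.6804, 1.1558)
step 27: x0=(1.8728, 1.0479, -1.0734) x1=(-1.5601, 1.3575, 1.5573) x2=(-0.7839, -0.6911, -1.1055) x3=(1.0525, -2.7096, 1.1722)

4.8493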